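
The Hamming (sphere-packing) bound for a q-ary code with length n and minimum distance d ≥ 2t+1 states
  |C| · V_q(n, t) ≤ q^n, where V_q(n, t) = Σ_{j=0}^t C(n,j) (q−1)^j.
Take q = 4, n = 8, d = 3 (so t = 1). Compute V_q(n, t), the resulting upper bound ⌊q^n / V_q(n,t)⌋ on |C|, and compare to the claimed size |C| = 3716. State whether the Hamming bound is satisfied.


V_q(n, t) = 25, q^n = 65536, Hamming bound = 2621, |C| = 3716 > bound (violated).

Step 1: Compute V_q(n, t) = Σ_{j=0}^1 C(n, j) (q−1)^j.
  j = 0: C(8,0)·(3)^0 = 1·1 = 1.
  j = 1: C(8,1)·(3)^1 = 8·3 = 24.
  V_q(n, t) = 1 + 24 = 25.
Step 2: q^n = 4^8 = 65536.
Step 3: Hamming bound ⌊q^n / V_q(n,t)⌋ = ⌊65536/25⌋ = 2621.
Step 4: Compare |C| = 3716 to 2621: violated.
The claimed |C| lies above the Hamming bound, so no 4-ary code of length 8 with d ≥ 3 can have 3716 codewords.


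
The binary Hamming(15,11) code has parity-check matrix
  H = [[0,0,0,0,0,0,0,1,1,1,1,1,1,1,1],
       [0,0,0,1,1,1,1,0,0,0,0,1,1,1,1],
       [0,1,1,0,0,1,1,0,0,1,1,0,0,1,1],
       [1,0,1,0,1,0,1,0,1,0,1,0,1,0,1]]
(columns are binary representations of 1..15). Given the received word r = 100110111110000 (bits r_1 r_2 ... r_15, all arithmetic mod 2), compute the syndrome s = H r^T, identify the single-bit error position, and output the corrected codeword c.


s = (0, 1, 1, 1)^T, error position = 7, corrected codeword c = 100110011110000

Compute s = H r^T mod 2 one row at a time:
  s_1 = 1 + 1 + 1 + 1 + 0 + 0 + 0 + 0 = 4 ≡ 0 (mod 2).
  s_2 = 1 + 1 + 0 + 1 + 0 + 0 + 0 + 0 = 3 ≡ 1 (mod 2).
  s_3 = 0 + 0 + 0 + 1 + 1 + 1 + 0 + 0 = 3 ≡ 1 (mod 2).
  s_4 = 1 + 0 + 1 + 1 + 1 + 1 + 0 + 0 = 5 ≡ 1 (mod 2).
s = (0, 1, 1, 1)^T — this equals column 7 of H (binary 0111), so error is at position 7.
Correct: flip bit 7 of r = 100110111110000 to get c = 100110011110000.


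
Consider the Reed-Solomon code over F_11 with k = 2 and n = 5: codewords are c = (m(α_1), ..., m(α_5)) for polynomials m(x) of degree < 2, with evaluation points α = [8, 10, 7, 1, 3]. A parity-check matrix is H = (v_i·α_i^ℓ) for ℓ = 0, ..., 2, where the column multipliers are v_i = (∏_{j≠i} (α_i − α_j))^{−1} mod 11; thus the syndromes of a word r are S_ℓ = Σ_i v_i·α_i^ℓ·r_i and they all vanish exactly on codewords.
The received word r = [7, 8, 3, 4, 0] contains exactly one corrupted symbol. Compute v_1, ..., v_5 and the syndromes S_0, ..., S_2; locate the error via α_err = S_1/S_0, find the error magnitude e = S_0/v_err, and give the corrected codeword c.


S = (4, 10, 3), error at position 1, error magnitude e = 6, c = [1, 8, 3, 4, 0].

Step 1: column multipliers v_i = (∏_{j≠i}(α_i − α_j))^{−1} mod 11.
  i = 1 (α = 8): (8−10)(8−7)(8−1)(8−3) = (−2)·1·7·5 = −70 ≡ 7, so v_1 = 7^{−1} = 8 (mod 11).
  i = 2 (α = 10): (10−8)(10−7)(10−1)(10−3) = 2·3·9·7 = 378 ≡ 4, so v_2 = 4^{−1} = 3 (mod 11).
  i = 3 (α = 7): (7−8)(7−10)(7−1)(7−3) = (−1)·(−3)·6·4 = 72 ≡ 6, so v_3 = 6^{−1} = 2 (mod 11).
  i = 4 (α = 1): (1−8)(1−10)(1−7)(1−3) = (−7)·(−9)·(−6)·(−2) = 756 ≡ 8, so v_4 = 8^{−1} = 7 (mod 11).
  i = 5 (α = 3): (3−8)(3−10)(3−7)(3−1) = (−5)·(−7)·(−4)·2 = −280 ≡ 6, so v_5 = 6^{−1} = 2 (mod 11).
  v = [8, 3, 2, 7, 2].
Step 2: syndromes of r = [7, 8, 3, 4, 0] (all sums mod 11).
  S_0 = Σ v_i r_i = 8·7 + 3·8 + 2·3 + 7·4 + 2·0 = 114 ≡ 4.
  S_1 = Σ v_i α_i r_i = 8·8·7 + 3·10·8 + 2·7·3 + 7·1·4 + 2·3·0 = 758 ≡ 10.
  α_i^2 mod 11 = [9, 1, 5, 1, 9].
  S_2 = Σ v_i α_i^2 r_i = 8·9·7 + 3·1·8 + 2·5·3 + 7·1·4 + 2·9·0 = 586 ≡ 3.
  S = (4, 10, 3) ≠ 0, so r is not a codeword (an error is present).
Step 3: locate the error. For a single error e at position i, S_ℓ = v_i·e·α_i^ℓ, so α_err = S_1/S_0.
  S_0^{−1} = 4^{−1} = 3 (mod 11), so α_err = 10·3 = 30 ≡ 8 = α_1. Error position i = 1.
  Consistency check: S_2/S_1 = 3·10 = 30 ≡ 8 = α_err ✓ (single-error assumption holds).
Step 4: error magnitude e = S_0/v_1 = S_0·∏_{j≠1}(α_1 − α_j) = 4·7 = 28 ≡ 6 (mod 11).
Step 5: correct position 1: c_1 = r_1 − e = 7 − 6 ≡ 1 (mod 11). Hence c = [1, 8, 3, 4, 0].
  Check: interpolating c through the α_i gives m(x) = 6 + 9·x (degree < 2) with m(α_i) = c_i for every i, so c is indeed a codeword.


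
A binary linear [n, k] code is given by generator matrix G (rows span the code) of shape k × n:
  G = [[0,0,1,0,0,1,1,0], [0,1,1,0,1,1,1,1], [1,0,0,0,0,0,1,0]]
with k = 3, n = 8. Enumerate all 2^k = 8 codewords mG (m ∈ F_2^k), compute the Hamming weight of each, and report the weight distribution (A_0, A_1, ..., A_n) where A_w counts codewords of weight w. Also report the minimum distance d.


Weight distribution: A_0 = 1, A_2 = 1, A_3 = 3, A_5 = 1, A_6 = 2. Minimum distance d = 2.

Enumerate all 2^3 = 8 messages m ∈ F_2^3.
For each, compute codeword c = mG in F_2^8, then tally its weight.
  m = 000 → c = 00000000, weight = 0.
  m = 100 → c = 00100110, weight = 3.
  m = 010 → c = 01101111, weight = 6.
  m = 110 → c = 01001001, weight = 3.
  m = 001 → c = 10000010, weight = 2.
  m = 101 → c = 10100100, weight = 3.
  m = 011 → c = 11101101, weight = 6.
  m = 111 → c = 11001011, weight = 5.
Tally weights:
  weight 0: 1 codewords.
  weight 2: 1 codewords.
  weight 3: 3 codewords.
  weight 5: 1 codewords.
  weight 6: 2 codewords.
Minimum distance d = smallest w > 0 with A_w > 0 = 2.
Sanity: Σ A_w = 8 = 2^3 = 8 ✓.


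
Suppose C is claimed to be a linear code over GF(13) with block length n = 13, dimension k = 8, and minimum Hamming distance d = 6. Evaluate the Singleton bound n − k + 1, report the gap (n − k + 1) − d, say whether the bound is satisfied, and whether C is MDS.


Singleton RHS = n − k + 1 = 6, slack = 0, bound satisfied, MDS.

Singleton bound: d ≤ n − k + 1.
Here n = 13, k = 8, so n − k + 1 = 6.
Given d = 6, check d ≤ 6: YES.
Slack = (n − k + 1) − d = 0.
The code is MDS (slack = 0).
Description: the claimed parameters are [13, 8, 6]_13; such a code would be MDS (meets Singleton bound).


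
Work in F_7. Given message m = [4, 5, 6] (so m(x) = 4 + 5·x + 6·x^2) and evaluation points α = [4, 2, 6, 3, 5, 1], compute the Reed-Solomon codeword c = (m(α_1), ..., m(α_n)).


c = [1, 3, 5, 3, 4, 1]

Message polynomial: m(x) = 4 + 5·x + 6·x^2 (mod 7).
For each evaluation point α_i, compute m(α_i) mod 7:
  α_1 = 4: Horner steps 6 → 1 → 1, so m(4) = 1.
  α_2 = 2: Horner steps 6 → 3 → 3, so m(2) = 3.
  α_3 = 6: Horner steps 6 → 6 → 5, so m(6) = 5.
  α_4 = 3: Horner steps 6 → 2 → 3, so m(3) = 3.
  α_5 = 5: Horner steps 6 → 0 → 4, so m(5) = 4.
  α_6 = 1: Horner steps 6 → 4 → 1, so m(1) = 1.
Codeword c = [1, 3, 5, 3, 4, 1] ∈ F_7^6.


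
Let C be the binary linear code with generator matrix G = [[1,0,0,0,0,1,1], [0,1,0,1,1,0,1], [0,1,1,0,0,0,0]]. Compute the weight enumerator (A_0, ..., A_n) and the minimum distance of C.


Weight distribution: A_0 = 1, A_2 = 1, A_3 = 1, A_4 = 2, A_5 = 3. Minimum distance d = 2.

Enumerate all 2^3 = 8 messages m ∈ F_2^3.
For each, compute codeword c = mG in F_2^7, then tally its weight.
  m = 000 → c = 0000000, weight = 0.
  m = 100 → c = 1000011, weight = 3.
  m = 010 → c = 0101101, weight = 4.
  m = 110 → c = 1101110, weight = 5.
  m = 001 → c = 0110000, weight = 2.
  m = 101 → c = 1110011, weight = 5.
  m = 011 → c = 0011101, weight = 4.
  m = 111 → c = 1011110, weight = 5.
Tally weights:
  weight 0: 1 codewords.
  weight 2: 1 codewords.
  weight 3: 1 codewords.
  weight 4: 2 codewords.
  weight 5: 3 codewords.
Minimum distance d = smallest w > 0 with A_w > 0 = 2.
Sanity: Σ A_w = 8 = 2^3 = 8 ✓.


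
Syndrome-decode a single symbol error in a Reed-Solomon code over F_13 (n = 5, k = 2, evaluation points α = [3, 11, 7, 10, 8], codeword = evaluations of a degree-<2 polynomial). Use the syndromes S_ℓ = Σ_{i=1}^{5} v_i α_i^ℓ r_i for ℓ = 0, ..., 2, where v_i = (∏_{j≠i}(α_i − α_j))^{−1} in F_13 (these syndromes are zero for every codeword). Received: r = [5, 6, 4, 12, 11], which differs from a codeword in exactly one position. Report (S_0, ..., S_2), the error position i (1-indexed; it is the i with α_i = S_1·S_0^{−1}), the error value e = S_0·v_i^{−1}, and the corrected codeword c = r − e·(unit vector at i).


S = (8, 11, 7), error at position 1, error magnitude e = 3, c = [2, 6, 4, 12, 11].

Step 1: column multipliers v_i = (∏_{j≠i}(α_i − α_j))^{−1} mod 13.
  i = 1 (α = 3): (3−11)(3−7)(3−10)(3−8) = (−8)·(−4)·(−7)·(−5) = 1120 ≡ 2, so v_1 = 2^{−1} = 7 (mod 13).
  i = 2 (α = 11): (11−3)(11−7)(11−10)(11−8) = 8·4·1·3 = 96 ≡ 5, so v_2 = 5^{−1} = 8 (mod 13).
  i = 3 (α = 7): (7−3)(7−11)(7−10)(7−8) = 4·(−4)·(−3)·(−1) = −48 ≡ 4, so v_3 = 4^{−1} = 10 (mod 13).
  i = 4 (α = 10): (10−3)(10−11)(10−7)(10−8) = 7·(−1)·3·2 = −42 ≡ 10, so v_4 = 10^{−1} = 4 (mod 13).
  i = 5 (α = 8): (8−3)(8−11)(8−7)(8−10) = 5·(−3)·1·(−2) = 30 ≡ 4, so v_5 = 4^{−1} = 10 (mod 13).
  v = [7, 8, 10, 4, 10].
Step 2: syndromes of r = [5, 6, 4, 12, 11] (all sums mod 13).
  S_0 = Σ v_i r_i = 7·5 + 8·6 + 10·4 + 4·12 + 10·11 = 281 ≡ 8.
  S_1 = Σ v_i α_i r_i = 7·3·5 + 8·11·6 + 10·7·4 + 4·10·12 + 10·8·11 = 2273 ≡ 11.
  α_i^2 mod 13 = [9, 4, 10, 9, 12].
  S_2 = Σ v_i α_i^2 r_i = 7·9·5 + 8·4·6 + 10·10·4 + 4·9·12 + 10·12·11 = 2659 ≡ 7.
  S = (8, 11, 7) ≠ 0, so r is not a codeword (an error is present).
Step 3: locate the error. For a single error e at position i, S_ℓ = v_i·e·α_i^ℓ, so α_err = S_1/S_0.
  S_0^{−1} = 8^{−1} = 5 (mod 13), so α_err = 11·5 = 55 ≡ 3 = α_1. Error position i = 1.
  Consistency check: S_2/S_1 = 7·6 = 42 ≡ 3 = α_err ✓ (single-error assumption holds).
Step 4: error magnitude e = S_0/v_1 = S_0·∏_{j≠1}(α_1 − α_j) = 8·2 = 16 ≡ 3 (mod 13).
Step 5: correct position 1: c_1 = r_1 − e = 5 − 3 ≡ 2 (mod 13). Hence c = [2, 6, 4, 12, 11].
  Check: interpolating c through the α_i gives m(x) = 7 + 7·x (degree < 2) with m(α_i) = c_i for every i, so c is indeed a codeword.


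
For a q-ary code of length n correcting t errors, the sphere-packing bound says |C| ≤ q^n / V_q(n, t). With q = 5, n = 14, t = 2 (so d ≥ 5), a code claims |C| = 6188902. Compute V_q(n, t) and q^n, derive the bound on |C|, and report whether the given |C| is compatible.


V_q(n, t) = 1513, q^n = 6103515625, Hamming bound = 4034048, |C| = 6188902 > bound (violated).

Step 1: Compute V_q(n, t) = Σ_{j=0}^2 C(n, j) (q−1)^j.
  j = 0: C(14,0)·(4)^0 = 1·1 = 1.
  j = 1: C(14,1)·(4)^1 = 14·4 = 56.
  j = 2: C(14,2)·(4)^2 = 91·16 = 1456.
  V_q(n, t) = 1 + 56 + 1456 = 1513.
Step 2: q^n = 5^14 = 6103515625.
Step 3: Hamming bound ⌊q^n / V_q(n,t)⌋ = ⌊6103515625/1513⌋ = 4034048.
Step 4: Compare |C| = 6188902 to 4034048: violated.
The claimed |C| lies above the Hamming bound, so no 5-ary code of length 14 with d ≥ 5 can have 6188902 codewords.


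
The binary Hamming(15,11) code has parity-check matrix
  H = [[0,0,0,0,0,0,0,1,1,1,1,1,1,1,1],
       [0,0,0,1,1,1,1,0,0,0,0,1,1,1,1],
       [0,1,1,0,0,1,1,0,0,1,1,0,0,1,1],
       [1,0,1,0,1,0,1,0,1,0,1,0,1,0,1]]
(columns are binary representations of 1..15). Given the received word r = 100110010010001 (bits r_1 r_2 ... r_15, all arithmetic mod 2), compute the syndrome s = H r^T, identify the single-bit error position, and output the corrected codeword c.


s = (1, 1, 0, 0)^T, error position = 12, corrected codeword c = 100110010011001

Compute s = H r^T mod 2 one row at a time:
  s_1 = 1 + 0 + 0 + 1 + 0 + 0 + 0 + 1 = 3 ≡ 1 (mod 2).
  s_2 = 1 + 1 + 0 + 0 + 0 + 0 + 0 + 1 = 3 ≡ 1 (mod 2).
  s_3 = 0 + 0 + 0 + 0 + 0 + 1 + 0 + 1 = 2 ≡ 0 (mod 2).
  s_4 = 1 + 0 + 1 + 0 + 0 + 1 + 0 + 1 = 4 ≡ 0 (mod 2).
s = (1, 1, 0, 0)^T — this equals column 12 of H (binary 1100), so error is at position 12.
Correct: flip bit 12 of r = 100110010010001 to get c = 100110010011001.


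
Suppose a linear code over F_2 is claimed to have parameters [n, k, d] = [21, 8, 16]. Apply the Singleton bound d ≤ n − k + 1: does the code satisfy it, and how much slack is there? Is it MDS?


Singleton RHS = n − k + 1 = 14, slack = -2, bound violated (no such code; not MDS).

Singleton bound: d ≤ n − k + 1.
Here n = 21, k = 8, so n − k + 1 = 14.
Given d = 16, check d ≤ 14: NO.
Slack = (n − k + 1) − d = -2.
The slack is negative: d = 16 exceeds n − k + 1 = 14 by 2, so the Singleton bound is violated and no linear [21, 8, 16]_2 code can exist. In particular it is not MDS (MDS requires d = n − k + 1 exactly).
Description: the claimed parameters are [21, 8, 16]_2; such a code would be impossible (violates the Singleton bound).


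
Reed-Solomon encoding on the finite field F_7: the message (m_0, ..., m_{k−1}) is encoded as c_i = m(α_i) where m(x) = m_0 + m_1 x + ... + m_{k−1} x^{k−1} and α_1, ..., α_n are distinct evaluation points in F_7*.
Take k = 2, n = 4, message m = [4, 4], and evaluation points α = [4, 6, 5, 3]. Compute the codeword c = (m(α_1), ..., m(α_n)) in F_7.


c = [6, 0, 3, 2]

Message polynomial: m(x) = 4 + 4·x (mod 7).
For each evaluation point α_i, compute m(α_i) mod 7:
  α_1 = 4: Horner steps 4 → 6, so m(4) = 6.
  α_2 = 6: Horner steps 4 → 0, so m(6) = 0.
  α_3 = 5: Horner steps 4 → 3, so m(5) = 3.
  α_4 = 3: Horner steps 4 → 2, so m(3) = 2.
Codeword c = [6, 0, 3, 2] ∈ F_7^4.


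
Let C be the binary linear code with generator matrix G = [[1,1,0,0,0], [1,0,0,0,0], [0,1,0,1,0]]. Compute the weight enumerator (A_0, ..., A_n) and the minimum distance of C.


Weight distribution: A_0 = 1, A_1 = 3, A_2 = 3, A_3 = 1. Minimum distance d = 1.

Enumerate all 2^3 = 8 messages m ∈ F_2^3.
For each, compute codeword c = mG in F_2^5, then tally its weight.
  m = 000 → c = 00000, weight = 0.
  m = 100 → c = 11000, weight = 2.
  m = 010 → c = 10000, weight = 1.
  m = 110 → c = 01000, weight = 1.
  m = 001 → c = 01010, weight = 2.
  m = 101 → c = 10010, weight = 2.
  m = 011 → c = 11010, weight = 3.
  m = 111 → c = 00010, weight = 1.
Tally weights:
  weight 0: 1 codewords.
  weight 1: 3 codewords.
  weight 2: 3 codewords.
  weight 3: 1 codewords.
Minimum distance d = smallest w > 0 with A_w > 0 = 1.
Sanity: Σ A_w = 8 = 2^3 = 8 ✓.


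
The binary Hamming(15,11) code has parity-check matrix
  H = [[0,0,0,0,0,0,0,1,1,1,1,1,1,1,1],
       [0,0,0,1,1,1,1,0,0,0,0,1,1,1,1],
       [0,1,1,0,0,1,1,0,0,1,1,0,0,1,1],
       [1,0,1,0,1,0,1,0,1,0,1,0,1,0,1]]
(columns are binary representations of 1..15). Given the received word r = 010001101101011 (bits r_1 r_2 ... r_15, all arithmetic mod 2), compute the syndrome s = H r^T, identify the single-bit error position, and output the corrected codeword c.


s = (1, 1, 0, 1)^T, error position = 13, corrected codeword c = 010001101101111

Compute s = H r^T mod 2 one row at a time:
  s_1 = 0 + 1 + 1 + 0 + 1 + 0 + 1 + 1 = 5 ≡ 1 (mod 2).
  s_2 = 0 + 0 + 1 + 1 + 1 + 0 + 1 + 1 = 5 ≡ 1 (mod 2).
  s_3 = 1 + 0 + 1 + 1 + 1 + 0 + 1 + 1 = 6 ≡ 0 (mod 2).
  s_4 = 0 + 0 + 0 + 1 + 1 + 0 + 0 + 1 = 3 ≡ 1 (mod 2).
s = (1, 1, 0, 1)^T — this equals column 13 of H (binary 1101), so error is at position 13.
Correct: flip bit 13 of r = 010001101101011 to get c = 010001101101111.


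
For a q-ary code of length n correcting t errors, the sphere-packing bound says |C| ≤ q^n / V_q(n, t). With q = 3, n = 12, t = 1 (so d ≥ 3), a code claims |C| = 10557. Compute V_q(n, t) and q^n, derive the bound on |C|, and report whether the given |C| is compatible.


V_q(n, t) = 25, q^n = 531441, Hamming bound = 21257, |C| = 10557 ≤ bound (satisfied).

Step 1: Compute V_q(n, t) = Σ_{j=0}^1 C(n, j) (q−1)^j.
  j = 0: C(12,0)·(2)^0 = 1·1 = 1.
  j = 1: C(12,1)·(2)^1 = 12·2 = 24.
  V_q(n, t) = 1 + 24 = 25.
Step 2: q^n = 3^12 = 531441.
Step 3: Hamming bound ⌊q^n / V_q(n,t)⌋ = ⌊531441/25⌋ = 21257.
Step 4: Compare |C| = 10557 to 21257: satisfied.
The claimed |C| lies below the Hamming bound.


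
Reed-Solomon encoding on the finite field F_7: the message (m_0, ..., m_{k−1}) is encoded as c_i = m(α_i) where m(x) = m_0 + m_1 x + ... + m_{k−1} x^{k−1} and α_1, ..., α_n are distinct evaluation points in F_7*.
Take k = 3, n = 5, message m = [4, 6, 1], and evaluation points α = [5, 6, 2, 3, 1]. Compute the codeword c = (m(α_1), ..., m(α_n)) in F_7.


c = [3, 6, 6, 3, 4]

Message polynomial: m(x) = 4 + 6·x + 1·x^2 (mod 7).
For each evaluation point α_i, compute m(α_i) mod 7:
  α_1 = 5: Horner steps 1 → 4 → 3, so m(5) = 3.
  α_2 = 6: Horner steps 1 → 5 → 6, so m(6) = 6.
  α_3 = 2: Horner steps 1 → 1 → 6, so m(2) = 6.
  α_4 = 3: Horner steps 1 → 2 → 3, so m(3) = 3.
  α_5 = 1: Horner steps 1 → 0 → 4, so m(1) = 4.
Codeword c = [3, 6, 6, 3, 4] ∈ F_7^5.


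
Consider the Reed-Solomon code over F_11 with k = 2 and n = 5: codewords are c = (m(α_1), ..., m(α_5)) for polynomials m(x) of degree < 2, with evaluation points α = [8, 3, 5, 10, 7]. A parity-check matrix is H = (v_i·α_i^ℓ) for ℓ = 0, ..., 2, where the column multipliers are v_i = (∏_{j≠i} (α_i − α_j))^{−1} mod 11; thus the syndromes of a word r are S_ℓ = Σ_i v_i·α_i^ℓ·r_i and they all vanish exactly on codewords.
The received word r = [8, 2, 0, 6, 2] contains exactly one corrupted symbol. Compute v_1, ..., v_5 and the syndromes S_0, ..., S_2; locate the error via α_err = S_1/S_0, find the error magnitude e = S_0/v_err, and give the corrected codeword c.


S = (2, 3, 10), error at position 5, error magnitude e = 4, c = [8, 2, 0, 6, 9].

Step 1: column multipliers v_i = (∏_{j≠i}(α_i − α_j))^{−1} mod 11.
  i = 1 (α = 8): (8−3)(8−5)(8−10)(8−7) = 5·3·(−2)·1 = −30 ≡ 3, so v_1 = 3^{−1} = 4 (mod 11).
  i = 2 (α = 3): (3−8)(3−5)(3−10)(3−7) = (−5)·(−2)·(−7)·(−4) = 280 ≡ 5, so v_2 = 5^{−1} = 9 (mod 11).
  i = 3 (α = 5): (5−8)(5−3)(5−10)(5−7) = (−3)·2·(−5)·(−2) = −60 ≡ 6, so v_3 = 6^{−1} = 2 (mod 11).
  i = 4 (α = 10): (10−8)(10−3)(10−5)(10−7) = 2·7·5·3 = 210 ≡ 1, so v_4 = 1^{−1} = 1 (mod 11).
  i = 5 (α = 7): (7−8)(7−3)(7−5)(7−10) = (−1)·4·2·(−3) = 24 ≡ 2, so v_5 = 2^{−1} = 6 (mod 11).
  v = [4, 9, 2, 1, 6].
Step 2: syndromes of r = [8, 2, 0, 6, 2] (all sums mod 11).
  S_0 = Σ v_i r_i = 4·8 + 9·2 + 2·0 + 1·6 + 6·2 = 68 ≡ 2.
  S_1 = Σ v_i α_i r_i = 4·8·8 + 9·3·2 + 2·5·0 + 1·10·6 + 6·7·2 = 454 ≡ 3.
  α_i^2 mod 11 = [9, 9, 3, 1, 5].
  S_2 = Σ v_i α_i^2 r_i = 4·9·8 + 9·9·2 + 2·3·0 + 1·1·6 + 6·5·2 = 516 ≡ 10.
  S = (2, 3, 10) ≠ 0, so r is not a codeword (an error is present).
Step 3: locate the error. For a single error e at position i, S_ℓ = v_i·e·α_i^ℓ, so α_err = S_1/S_0.
  S_0^{−1} = 2^{−1} = 6 (mod 11), so α_err = 3·6 = 18 ≡ 7 = α_5. Error position i = 5.
  Consistency check: S_2/S_1 = 10·4 = 40 ≡ 7 = α_err ✓ (single-error assumption holds).
Step 4: error magnitude e = S_0/v_5 = S_0·∏_{j≠5}(α_5 − α_j) = 2·2 = 4 ≡ 4 (mod 11).
Step 5: correct position 5: c_5 = r_5 − e = 2 − 4 ≡ 9 (mod 11). Hence c = [8, 2, 0, 6, 9].
  Check: interpolating c through the α_i gives m(x) = 5 + 10·x (degree < 2) with m(α_i) = c_i for every i, so c is indeed a codeword.


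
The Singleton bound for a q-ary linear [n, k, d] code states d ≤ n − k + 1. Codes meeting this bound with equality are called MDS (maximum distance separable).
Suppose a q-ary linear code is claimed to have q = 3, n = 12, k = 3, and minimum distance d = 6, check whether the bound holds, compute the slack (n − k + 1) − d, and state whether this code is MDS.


Singleton RHS = n − k + 1 = 10, slack = 4, bound satisfied, not MDS.

Singleton bound: d ≤ n − k + 1.
Here n = 12, k = 3, so n − k + 1 = 10.
Given d = 6, check d ≤ 10: YES.
Slack = (n − k + 1) − d = 4.
The code is NOT MDS (slack = 4 > 0).
Description: the claimed parameters are [12, 3, 6]_3; such a code would be non-MDS.


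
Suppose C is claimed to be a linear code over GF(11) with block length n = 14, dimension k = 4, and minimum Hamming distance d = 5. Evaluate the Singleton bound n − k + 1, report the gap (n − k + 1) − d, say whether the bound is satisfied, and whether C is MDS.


Singleton RHS = n − k + 1 = 11, slack = 6, bound satisfied, not MDS.

Singleton bound: d ≤ n − k + 1.
Here n = 14, k = 4, so n − k + 1 = 11.
Given d = 5, check d ≤ 11: YES.
Slack = (n − k + 1) − d = 6.
The code is NOT MDS (slack = 6 > 0).
Description: the claimed parameters are [14, 4, 5]_11; such a code would be non-MDS.


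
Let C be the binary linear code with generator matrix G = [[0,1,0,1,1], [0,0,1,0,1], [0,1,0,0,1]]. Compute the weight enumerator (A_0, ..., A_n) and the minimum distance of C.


Weight distribution: A_0 = 1, A_1 = 1, A_2 = 3, A_3 = 3. Minimum distance d = 1.

Enumerate all 2^3 = 8 messages m ∈ F_2^3.
For each, compute codeword c = mG in F_2^5, then tally its weight.
  m = 000 → c = 00000, weight = 0.
  m = 100 → c = 01011, weight = 3.
  m = 010 → c = 00101, weight = 2.
  m = 110 → c = 01110, weight = 3.
  m = 001 → c = 01001, weight = 2.
  m = 101 → c = 00010, weight = 1.
  m = 011 → c = 01100, weight = 2.
  m = 111 → c = 00111, weight = 3.
Tally weights:
  weight 0: 1 codewords.
  weight 1: 1 codewords.
  weight 2: 3 codewords.
  weight 3: 3 codewords.
Minimum distance d = smallest w > 0 with A_w > 0 = 1.
Sanity: Σ A_w = 8 = 2^3 = 8 ✓.


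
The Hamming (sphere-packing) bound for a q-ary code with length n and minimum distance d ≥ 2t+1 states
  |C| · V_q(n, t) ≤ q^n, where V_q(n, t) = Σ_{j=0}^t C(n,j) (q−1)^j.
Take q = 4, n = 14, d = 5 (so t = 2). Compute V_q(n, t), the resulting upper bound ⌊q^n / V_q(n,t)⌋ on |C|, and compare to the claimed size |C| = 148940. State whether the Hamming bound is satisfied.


V_q(n, t) = 862, q^n = 268435456, Hamming bound = 311410, |C| = 148940 ≤ bound (satisfied).

Step 1: Compute V_q(n, t) = Σ_{j=0}^2 C(n, j) (q−1)^j.
  j = 0: C(14,0)·(3)^0 = 1·1 = 1.
  j = 1: C(14,1)·(3)^1 = 14·3 = 42.
  j = 2: C(14,2)·(3)^2 = 91·9 = 819.
  V_q(n, t) = 1 + 42 + 819 = 862.
Step 2: q^n = 4^14 = 268435456.
Step 3: Hamming bound ⌊q^n / V_q(n,t)⌋ = ⌊268435456/862⌋ = 311410.
Step 4: Compare |C| = 148940 to 311410: satisfied.
The claimed |C| lies below the Hamming bound.


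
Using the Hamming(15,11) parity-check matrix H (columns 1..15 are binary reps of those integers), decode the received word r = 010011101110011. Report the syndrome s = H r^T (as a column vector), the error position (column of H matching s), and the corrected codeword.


s = (1, 1, 1, 1)^T, error position = 15, corrected codeword c = 010011101110010

Compute s = H r^T mod 2 one row at a time:
  s_1 = 0 + 1 + 1 + 1 + 0 + 0 + 1 + 1 = 5 ≡ 1 (mod 2).
  s_2 = 0 + 1 + 1 + 1 + 0 + 0 + 1 + 1 = 5 ≡ 1 (mod 2).
  s_3 = 1 + 0 + 1 + 1 + 1 + 1 + 1 + 1 = 7 ≡ 1 (mod 2).
  s_4 = 0 + 0 + 1 + 1 + 1 + 1 + 0 + 1 = 5 ≡ 1 (mod 2).
s = (1, 1, 1, 1)^T — this equals column 15 of H (binary 1111), so error is at position 15.
Correct: flip bit 15 of r = 010011101110011 to get c = 010011101110010.


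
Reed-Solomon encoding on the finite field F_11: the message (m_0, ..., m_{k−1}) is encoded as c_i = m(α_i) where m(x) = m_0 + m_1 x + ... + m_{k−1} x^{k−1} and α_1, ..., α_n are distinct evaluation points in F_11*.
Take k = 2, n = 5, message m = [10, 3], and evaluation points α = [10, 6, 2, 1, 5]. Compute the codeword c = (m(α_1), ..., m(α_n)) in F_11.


c = [7, 6, 5, 2, 3]

Message polynomial: m(x) = 10 + 3·x (mod 11).
For each evaluation point α_i, compute m(α_i) mod 11:
  α_1 = 10: Horner steps 3 → 7, so m(10) = 7.
  α_2 = 6: Horner steps 3 → 6, so m(6) = 6.
  α_3 = 2: Horner steps 3 → 5, so m(2) = 5.
  α_4 = 1: Horner steps 3 → 2, so m(1) = 2.
  α_5 = 5: Horner steps 3 → 3, so m(5) = 3.
Codeword c = [7, 6, 5, 2, 3] ∈ F_11^5.


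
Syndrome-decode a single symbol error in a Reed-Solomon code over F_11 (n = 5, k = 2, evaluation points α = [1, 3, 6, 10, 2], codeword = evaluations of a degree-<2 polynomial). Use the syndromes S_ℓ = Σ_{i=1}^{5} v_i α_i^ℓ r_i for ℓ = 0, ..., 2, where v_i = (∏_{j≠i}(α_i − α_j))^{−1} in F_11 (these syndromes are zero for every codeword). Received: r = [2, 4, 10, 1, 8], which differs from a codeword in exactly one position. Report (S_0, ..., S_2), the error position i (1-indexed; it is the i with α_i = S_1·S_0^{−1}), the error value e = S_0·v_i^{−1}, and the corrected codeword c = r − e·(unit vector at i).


S = (5, 4, 1), error at position 2, error magnitude e = 1, c = [2, 3, 10, 1, 8].

Step 1: column multipliers v_i = (∏_{j≠i}(α_i − α_j))^{−1} mod 11.
  i = 1 (α = 1): (1−3)(1−6)(1−10)(1−2) = (−2)·(−5)·(−9)·(−1) = 90 ≡ 2, so v_1 = 2^{−1} = 6 (mod 11).
  i = 2 (α = 3): (3−1)(3−6)(3−10)(3−2) = 2·(−3)·(−7)·1 = 42 ≡ 9, so v_2 = 9^{−1} = 5 (mod 11).
  i = 3 (α = 6): (6−1)(6−3)(6−10)(6−2) = 5·3·(−4)·4 = −240 ≡ 2, so v_3 = 2^{−1} = 6 (mod 11).
  i = 4 (α = 10): (10−1)(10−3)(10−6)(10−2) = 9·7·4·8 = 2016 ≡ 3, so v_4 = 3^{−1} = 4 (mod 11).
  i = 5 (α = 2): (2−1)(2−3)(2−6)(2−10) = 1·(−1)·(−4)·(−8) = −32 ≡ 1, so v_5 = 1^{−1} = 1 (mod 11).
  v = [6, 5, 6, 4, 1].
Step 2: syndromes of r = [2, 4, 10, 1, 8] (all sums mod 11).
  S_0 = Σ v_i r_i = 6·2 + 5·4 + 6·10 + 4·1 + 1·8 = 104 ≡ 5.
  S_1 = Σ v_i α_i r_i = 6·1·2 + 5·3·4 + 6·6·10 + 4·10·1 + 1·2·8 = 488 ≡ 4.
  α_i^2 mod 11 = [1, 9, 3, 1, 4].
  S_2 = Σ v_i α_i^2 r_i = 6·1·2 + 5·9·4 + 6·3·10 + 4·1·1 + 1·4·8 = 408 ≡ 1.
  S = (5, 4, 1) ≠ 0, so r is not a codeword (an error is present).
Step 3: locate the error. For a single error e at position i, S_ℓ = v_i·e·α_i^ℓ, so α_err = S_1/S_0.
  S_0^{−1} = 5^{−1} = 9 (mod 11), so α_err = 4·9 = 36 ≡ 3 = α_2. Error position i = 2.
  Consistency check: S_2/S_1 = 1·3 = 3 ≡ 3 = α_err ✓ (single-error assumption holds).
Step 4: error magnitude e = S_0/v_2 = S_0·∏_{j≠2}(α_2 − α_j) = 5·9 = 45 ≡ 1 (mod 11).
Step 5: correct position 2: c_2 = r_2 − e = 4 − 1 ≡ 3 (mod 11). Hence c = [2, 3, 10, 1, 8].
  Check: interpolating c through the α_i gives m(x) = 7 + 6·x (degree < 2) with m(α_i) = c_i for every i, so c is indeed a codeword.


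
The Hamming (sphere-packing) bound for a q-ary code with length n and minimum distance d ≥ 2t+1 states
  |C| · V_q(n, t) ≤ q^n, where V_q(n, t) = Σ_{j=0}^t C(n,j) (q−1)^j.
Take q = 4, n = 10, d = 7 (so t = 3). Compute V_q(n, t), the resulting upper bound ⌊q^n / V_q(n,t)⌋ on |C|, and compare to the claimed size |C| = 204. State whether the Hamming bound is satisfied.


V_q(n, t) = 3676, q^n = 1048576, Hamming bound = 285, |C| = 204 ≤ bound (satisfied).

Step 1: Compute V_q(n, t) = Σ_{j=0}^3 C(n, j) (q−1)^j.
  j = 0: C(10,0)·(3)^0 = 1·1 = 1.
  j = 1: C(10,1)·(3)^1 = 10·3 = 30.
  j = 2: C(10,2)·(3)^2 = 45·9 = 405.
  j = 3: C(10,3)·(3)^3 = 120·27 = 3240.
  V_q(n, t) = 1 + 30 + 405 + 3240 = 3676.
Step 2: q^n = 4^10 = 1048576.
Step 3: Hamming bound ⌊q^n / V_q(n,t)⌋ = ⌊1048576/3676⌋ = 285.
Step 4: Compare |C| = 204 to 285: satisfied.
The claimed |C| lies below the Hamming bound.


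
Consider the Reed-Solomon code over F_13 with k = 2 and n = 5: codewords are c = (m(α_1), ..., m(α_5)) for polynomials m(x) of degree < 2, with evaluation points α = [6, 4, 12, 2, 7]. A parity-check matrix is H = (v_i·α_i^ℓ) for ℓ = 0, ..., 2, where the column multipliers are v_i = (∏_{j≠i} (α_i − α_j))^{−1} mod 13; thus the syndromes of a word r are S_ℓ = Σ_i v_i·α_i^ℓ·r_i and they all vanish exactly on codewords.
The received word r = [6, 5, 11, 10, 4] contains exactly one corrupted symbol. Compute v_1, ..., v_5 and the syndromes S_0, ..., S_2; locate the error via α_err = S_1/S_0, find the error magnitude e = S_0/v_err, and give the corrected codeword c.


S = (5, 4, 11), error at position 1, error magnitude e = 6, c = [0, 5, 11, 10, 4].

Step 1: column multipliers v_i = (∏_{j≠i}(α_i − α_j))^{−1} mod 13.
  i = 1 (α = 6): (6−4)(6−12)(6−2)(6−7) = 2·(−6)·4·(−1) = 48 ≡ 9, so v_1 = 9^{−1} = 3 (mod 13).
  i = 2 (α = 4): (4−6)(4−12)(4−2)(4−7) = (−2)·(−8)·2·(−3) = −96 ≡ 8, so v_2 = 8^{−1} = 5 (mod 13).
  i = 3 (α = 12): (12−6)(12−4)(12−2)(12−7) = 6·8·10·5 = 2400 ≡ 8, so v_3 = 8^{−1} = 5 (mod 13).
  i = 4 (α = 2): (2−6)(2−4)(2−12)(2−7) = (−4)·(−2)·(−10)·(−5) = 400 ≡ 10, so v_4 = 10^{−1} = 4 (mod 13).
  i = 5 (α = 7): (7−6)(7−4)(7−12)(7−2) = 1·3·(−5)·5 = −75 ≡ 3, so v_5 = 3^{−1} = 9 (mod 13).
  v = [3, 5, 5, 4, 9].
Step 2: syndromes of r = [6, 5, 11, 10, 4] (all sums mod 13).
  S_0 = Σ v_i r_i = 3·6 + 5·5 + 5·11 + 4·10 + 9·4 = 174 ≡ 5.
  S_1 = Σ v_i α_i r_i = 3·6·6 + 5·4·5 + 5·12·11 + 4·2·10 + 9·7·4 = 1200 ≡ 4.
  α_i^2 mod 13 = [10, 3, 1, 4, 10].
  S_2 = Σ v_i α_i^2 r_i = 3·10·6 + 5·3·5 + 5·1·11 + 4·4·10 + 9·10·4 = 830 ≡ 11.
  S = (5, 4, 11) ≠ 0, so r is not a codeword (an error is present).
Step 3: locate the error. For a single error e at position i, S_ℓ = v_i·e·α_i^ℓ, so α_err = S_1/S_0.
  S_0^{−1} = 5^{−1} = 8 (mod 13), so α_err = 4·8 = 32 ≡ 6 = α_1. Error position i = 1.
  Consistency check: S_2/S_1 = 11·10 = 110 ≡ 6 = α_err ✓ (single-error assumption holds).
Step 4: error magnitude e = S_0/v_1 = S_0·∏_{j≠1}(α_1 − α_j) = 5·9 = 45 ≡ 6 (mod 13).
Step 5: correct position 1: c_1 = r_1 − e = 6 − 6 ≡ 0 (mod 13). Hence c = [0, 5, 11, 10, 4].
  Check: interpolating c through the α_i gives m(x) = 2 + 4·x (degree < 2) with m(α_i) = c_i for every i, so c is indeed a codeword.


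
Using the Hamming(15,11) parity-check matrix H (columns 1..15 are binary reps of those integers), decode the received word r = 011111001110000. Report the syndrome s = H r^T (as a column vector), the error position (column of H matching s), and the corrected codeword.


s = (1, 1, 1, 0)^T, error position = 14, corrected codeword c = 011111001110010

Compute s = H r^T mod 2 one row at a time:
  s_1 = 0 + 1 + 1 + 1 + 0 + 0 + 0 + 0 = 3 ≡ 1 (mod 2).
  s_2 = 1 + 1 + 1 + 0 + 0 + 0 + 0 + 0 = 3 ≡ 1 (mod 2).
  s_3 = 1 + 1 + 1 + 0 + 1 + 1 + 0 + 0 = 5 ≡ 1 (mod 2).
  s_4 = 0 + 1 + 1 + 0 + 1 + 1 + 0 + 0 = 4 ≡ 0 (mod 2).
s = (1, 1, 1, 0)^T — this equals column 14 of H (binary 1110), so error is at position 14.
Correct: flip bit 14 of r = 011111001110000 to get c = 011111001110010.


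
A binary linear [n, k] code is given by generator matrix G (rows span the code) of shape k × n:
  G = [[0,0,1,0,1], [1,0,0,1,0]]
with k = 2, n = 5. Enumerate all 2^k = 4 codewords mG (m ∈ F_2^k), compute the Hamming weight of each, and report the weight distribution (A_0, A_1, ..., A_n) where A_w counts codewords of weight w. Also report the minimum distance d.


Weight distribution: A_0 = 1, A_2 = 2, A_4 = 1. Minimum distance d = 2.

Enumerate all 2^2 = 4 messages m ∈ F_2^2.
For each, compute codeword c = mG in F_2^5, then tally its weight.
  m = 00 → c = 00000, weight = 0.
  m = 10 → c = 00101, weight = 2.
  m = 01 → c = 10010, weight = 2.
  m = 11 → c = 10111, weight = 4.
Tally weights:
  weight 0: 1 codewords.
  weight 2: 2 codewords.
  weight 4: 1 codewords.
Minimum distance d = smallest w > 0 with A_w > 0 = 2.
Sanity: Σ A_w = 4 = 2^2 = 4 ✓.


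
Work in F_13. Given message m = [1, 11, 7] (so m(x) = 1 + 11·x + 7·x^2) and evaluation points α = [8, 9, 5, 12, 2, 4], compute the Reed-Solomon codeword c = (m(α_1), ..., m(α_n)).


c = [4, 4, 10, 10, 12, 1]

Message polynomial: m(x) = 1 + 11·x + 7·x^2 (mod 13).
For each evaluation point α_i, compute m(α_i) mod 13:
  α_1 = 8: Horner steps 7 → 2 → 4, so m(8) = 4.
  α_2 = 9: Horner steps 7 → 9 → 4, so m(9) = 4.
  α_3 = 5: Horner steps 7 → 7 → 10, so m(5) = 10.
  α_4 = 12: Horner steps 7 → 4 → 10, so m(12) = 10.
  α_5 = 2: Horner steps 7 → 12 → 12, so m(2) = 12.
  α_6 = 4: Horner steps 7 → 0 → 1, so m(4) = 1.
Codeword c = [4, 4, 10, 10, 12, 1] ∈ F_13^6.


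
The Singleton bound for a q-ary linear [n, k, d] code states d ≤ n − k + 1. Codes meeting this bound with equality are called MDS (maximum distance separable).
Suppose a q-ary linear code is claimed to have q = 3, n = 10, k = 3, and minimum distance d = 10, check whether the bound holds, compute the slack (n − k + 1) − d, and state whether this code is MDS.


Singleton RHS = n − k + 1 = 8, slack = -2, bound violated (no such code; not MDS).

Singleton bound: d ≤ n − k + 1.
Here n = 10, k = 3, so n − k + 1 = 8.
Given d = 10, check d ≤ 8: NO.
Slack = (n − k + 1) − d = -2.
The slack is negative: d = 10 exceeds n − k + 1 = 8 by 2, so the Singleton bound is violated and no linear [10, 3, 10]_3 code can exist. In particular it is not MDS (MDS requires d = n − k + 1 exactly).
Description: the claimed parameters are [10, 3, 10]_3; such a code would be impossible (violates the Singleton bound).


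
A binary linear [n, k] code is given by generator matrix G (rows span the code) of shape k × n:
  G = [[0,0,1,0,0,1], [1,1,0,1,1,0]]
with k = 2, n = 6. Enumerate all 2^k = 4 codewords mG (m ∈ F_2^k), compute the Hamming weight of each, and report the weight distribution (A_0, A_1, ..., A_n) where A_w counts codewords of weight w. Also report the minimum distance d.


Weight distribution: A_0 = 1, A_2 = 1, A_4 = 1, A_6 = 1. Minimum distance d = 2.

Enumerate all 2^2 = 4 messages m ∈ F_2^2.
For each, compute codeword c = mG in F_2^6, then tally its weight.
  m = 00 → c = 000000, weight = 0.
  m = 10 → c = 001001, weight = 2.
  m = 01 → c = 110110, weight = 4.
  m = 11 → c = 111111, weight = 6.
Tally weights:
  weight 0: 1 codewords.
  weight 2: 1 codewords.
  weight 4: 1 codewords.
  weight 6: 1 codewords.
Minimum distance d = smallest w > 0 with A_w > 0 = 2.
Sanity: Σ A_w = 4 = 2^2 = 4 ✓.


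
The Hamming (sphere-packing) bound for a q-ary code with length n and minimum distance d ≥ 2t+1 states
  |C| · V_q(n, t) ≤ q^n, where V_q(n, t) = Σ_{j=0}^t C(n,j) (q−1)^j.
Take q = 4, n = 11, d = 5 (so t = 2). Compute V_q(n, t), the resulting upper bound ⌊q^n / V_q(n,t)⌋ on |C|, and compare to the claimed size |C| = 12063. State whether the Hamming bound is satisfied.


V_q(n, t) = 529, q^n = 4194304, Hamming bound = 7928, |C| = 12063 > bound (violated).

Step 1: Compute V_q(n, t) = Σ_{j=0}^2 C(n, j) (q−1)^j.
  j = 0: C(11,0)·(3)^0 = 1·1 = 1.
  j = 1: C(11,1)·(3)^1 = 11·3 = 33.
  j = 2: C(11,2)·(3)^2 = 55·9 = 495.
  V_q(n, t) = 1 + 33 + 495 = 529.
Step 2: q^n = 4^11 = 4194304.
Step 3: Hamming bound ⌊q^n / V_q(n,t)⌋ = ⌊4194304/529⌋ = 7928.
Step 4: Compare |C| = 12063 to 7928: violated.
The claimed |C| lies above the Hamming bound, so no 4-ary code of length 11 with d ≥ 5 can have 12063 codewords.


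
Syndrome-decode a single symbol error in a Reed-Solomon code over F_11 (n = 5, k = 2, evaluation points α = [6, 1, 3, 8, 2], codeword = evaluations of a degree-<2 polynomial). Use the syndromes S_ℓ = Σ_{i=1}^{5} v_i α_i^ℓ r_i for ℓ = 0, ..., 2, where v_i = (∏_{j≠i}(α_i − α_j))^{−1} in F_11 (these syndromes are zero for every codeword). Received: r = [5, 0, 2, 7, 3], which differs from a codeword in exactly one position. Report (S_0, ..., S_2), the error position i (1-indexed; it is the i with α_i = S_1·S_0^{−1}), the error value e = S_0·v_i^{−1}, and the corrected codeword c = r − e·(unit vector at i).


S = (10, 9, 7), error at position 5, error magnitude e = 2, c = [5, 0, 2, 7, 1].

Step 1: column multipliers v_i = (∏_{j≠i}(α_i − α_j))^{−1} mod 11.
  i = 1 (α = 6): (6−1)(6−3)(6−8)(6−2) = 5·3·(−2)·4 = −120 ≡ 1, so v_1 = 1^{−1} = 1 (mod 11).
  i = 2 (α = 1): (1−6)(1−3)(1−8)(1−2) = (−5)·(−2)·(−7)·(−1) = 70 ≡ 4, so v_2 = 4^{−1} = 3 (mod 11).
  i = 3 (α = 3): (3−6)(3−1)(3−8)(3−2) = (−3)·2·(−5)·1 = 30 ≡ 8, so v_3 = 8^{−1} = 7 (mod 11).
  i = 4 (α = 8): (8−6)(8−1)(8−3)(8−2) = 2·7·5·6 = 420 ≡ 2, so v_4 = 2^{−1} = 6 (mod 11).
  i = 5 (α = 2): (2−6)(2−1)(2−3)(2−8) = (−4)·1·(−1)·(−6) = −24 ≡ 9, so v_5 = 9^{−1} = 5 (mod 11).
  v = [1, 3, 7, 6, 5].
Step 2: syndromes of r = [5, 0, 2, 7, 3] (all sums mod 11).
  S_0 = Σ v_i r_i = 1·5 + 3·0 + 7·2 + 6·7 + 5·3 = 76 ≡ 10.
  S_1 = Σ v_i α_i r_i = 1·6·5 + 3·1·0 + 7·3·2 + 6·8·7 + 5·2·3 = 438 ≡ 9.
  α_i^2 mod 11 = [3, 1, 9, 9, 4].
  S_2 = Σ v_i α_i^2 r_i = 1·3·5 + 3·1·0 + 7·9·2 + 6·9·7 + 5·4·3 = 579 ≡ 7.
  S = (10, 9, 7) ≠ 0, so r is not a codeword (an error is present).
Step 3: locate the error. For a single error e at position i, S_ℓ = v_i·e·α_i^ℓ, so α_err = S_1/S_0.
  S_0^{−1} = 10^{−1} = 10 (mod 11), so α_err = 9·10 = 90 ≡ 2 = α_5. Error position i = 5.
  Consistency check: S_2/S_1 = 7·5 = 35 ≡ 2 = α_err ✓ (single-error assumption holds).
Step 4: error magnitude e = S_0/v_5 = S_0·∏_{j≠5}(α_5 − α_j) = 10·9 = 90 ≡ 2 (mod 11).
Step 5: correct position 5: c_5 = r_5 − e = 3 − 2 ≡ 1 (mod 11). Hence c = [5, 0, 2, 7, 1].
  Check: interpolating c through the α_i gives m(x) = 10 + 1·x (degree < 2) with m(α_i) = c_i for every i, so c is indeed a codeword.


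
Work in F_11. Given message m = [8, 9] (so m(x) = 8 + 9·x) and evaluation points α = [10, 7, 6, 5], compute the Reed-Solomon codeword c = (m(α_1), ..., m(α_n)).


c = [10, 5, 7, 9]

Message polynomial: m(x) = 8 + 9·x (mod 11).
For each evaluation point α_i, compute m(α_i) mod 11:
  α_1 = 10: Horner steps 9 → 10, so m(10) = 10.
  α_2 = 7: Horner steps 9 → 5, so m(7) = 5.
  α_3 = 6: Horner steps 9 → 7, so m(6) = 7.
  α_4 = 5: Horner steps 9 → 9, so m(5) = 9.
Codeword c = [10, 5, 7, 9] ∈ F_11^4.


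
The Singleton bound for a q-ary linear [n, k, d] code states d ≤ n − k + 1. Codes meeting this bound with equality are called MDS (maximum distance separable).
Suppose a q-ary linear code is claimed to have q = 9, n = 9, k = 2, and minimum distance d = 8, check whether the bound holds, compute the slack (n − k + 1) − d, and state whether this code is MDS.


Singleton RHS = n − k + 1 = 8, slack = 0, bound satisfied, MDS.

Singleton bound: d ≤ n − k + 1.
Here n = 9, k = 2, so n − k + 1 = 8.
Given d = 8, check d ≤ 8: YES.
Slack = (n − k + 1) − d = 0.
The code is MDS (slack = 0).
Description: the claimed parameters are [9, 2, 8]_9; such a code would be MDS (meets Singleton bound).


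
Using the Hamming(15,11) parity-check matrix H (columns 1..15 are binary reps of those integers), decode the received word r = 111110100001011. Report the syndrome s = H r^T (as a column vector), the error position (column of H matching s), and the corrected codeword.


s = (1, 0, 1, 1)^T, error position = 11, corrected codeword c = 111110100011011

Compute s = H r^T mod 2 one row at a time:
  s_1 = 0 + 0 + 0 + 0 + 1 + 0 + 1 + 1 = 3 ≡ 1 (mod 2).
  s_2 = 1 + 1 + 0 + 1 + 1 + 0 + 1 + 1 = 6 ≡ 0 (mod 2).
  s_3 = 1 + 1 + 0 + 1 + 0 + 0 + 1 + 1 = 5 ≡ 1 (mod 2).
  s_4 = 1 + 1 + 1 + 1 + 0 + 0 + 0 + 1 = 5 ≡ 1 (mod 2).
s = (1, 0, 1, 1)^T — this equals column 11 of H (binary 1011), so error is at position 11.
Correct: flip bit 11 of r = 111110100001011 to get c = 111110100011011.


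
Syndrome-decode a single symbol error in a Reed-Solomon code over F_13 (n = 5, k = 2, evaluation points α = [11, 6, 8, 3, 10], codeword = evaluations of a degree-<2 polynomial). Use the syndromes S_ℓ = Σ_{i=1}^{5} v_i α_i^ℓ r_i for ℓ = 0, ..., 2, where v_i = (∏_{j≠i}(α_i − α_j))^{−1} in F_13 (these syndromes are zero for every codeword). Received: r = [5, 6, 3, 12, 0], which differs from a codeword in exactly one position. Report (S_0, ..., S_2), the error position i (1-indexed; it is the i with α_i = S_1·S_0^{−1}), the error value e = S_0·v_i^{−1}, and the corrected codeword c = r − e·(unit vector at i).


S = (1, 3, 9), error at position 4, error magnitude e = 8, c = [5, 6, 3, 4, 0].

Step 1: column multipliers v_i = (∏_{j≠i}(α_i − α_j))^{−1} mod 13.
  i = 1 (α = 11): (11−6)(11−8)(11−3)(11−10) = 5·3·8·1 = 120 ≡ 3, so v_1 = 3^{−1} = 9 (mod 13).
  i = 2 (α = 6): (6−11)(6−8)(6−3)(6−10) = (−5)·(−2)·3·(−4) = −120 ≡ 10, so v_2 = 10^{−1} = 4 (mod 13).
  i = 3 (α = 8): (8−11)(8−6)(8−3)(8−10) = (−3)·2·5·(−2) = 60 ≡ 8, so v_3 = 8^{−1} = 5 (mod 13).
  i = 4 (α = 3): (3−11)(3−6)(3−8)(3−10) = (−8)·(−3)·(−5)·(−7) = 840 ≡ 8, so v_4 = 8^{−1} = 5 (mod 13).
  i = 5 (α = 10): (10−11)(10−6)(10−8)(10−3) = (−1)·4·2·7 = −56 ≡ 9, so v_5 = 9^{−1} = 3 (mod 13).
  v = [9, 4, 5, 5, 3].
Step 2: syndromes of r = [5, 6, 3, 12, 0] (all sums mod 13).
  S_0 = Σ v_i r_i = 9·5 + 4·6 + 5·3 + 5·12 + 3·0 = 144 ≡ 1.
  S_1 = Σ v_i α_i r_i = 9·11·5 + 4·6·6 + 5·8·3 + 5·3·12 + 3·10·0 = 939 ≡ 3.
  α_i^2 mod 13 = [4, 10, 12, 9, 9].
  S_2 = Σ v_i α_i^2 r_i = 9·4·5 + 4·10·6 + 5·12·3 + 5·9·12 + 3·9·0 = 1140 ≡ 9.
  S = (1, 3, 9) ≠ 0, so r is not a codeword (an error is present).
Step 3: locate the error. For a single error e at position i, S_ℓ = v_i·e·α_i^ℓ, so α_err = S_1/S_0.
  S_0^{−1} = 1^{−1} = 1 (mod 13), so α_err = 3·1 = 3 ≡ 3 = α_4. Error position i = 4.
  Consistency check: S_2/S_1 = 9·9 = 81 ≡ 3 = α_err ✓ (single-error assumption holds).
Step 4: error magnitude e = S_0/v_4 = S_0·∏_{j≠4}(α_4 − α_j) = 1·8 = 8 ≡ 8 (mod 13).
Step 5: correct position 4: c_4 = r_4 − e = 12 − 8 ≡ 4 (mod 13). Hence c = [5, 6, 3, 4, 0].
  Check: interpolating c through the α_i gives m(x) = 2 + 5·x (degree < 2) with m(α_i) = c_i for every i, so c is indeed a codeword.
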